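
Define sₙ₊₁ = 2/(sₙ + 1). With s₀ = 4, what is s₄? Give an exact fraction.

s₁ = 2/(4 + 1) = 2/5.
s₂ = 2/(2/5 + 1) = 10/7.
s₃ = 2/(10/7 + 1) = 14/17.
s₄ = 2/(14/17 + 1) = 34/31.

34/31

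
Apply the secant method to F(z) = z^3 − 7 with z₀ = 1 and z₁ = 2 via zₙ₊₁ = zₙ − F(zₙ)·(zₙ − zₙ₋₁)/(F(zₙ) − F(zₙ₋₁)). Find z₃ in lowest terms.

F(1) = −6, F(2) = 1. z₂ = 2 − 1·(2 − 1)/(1 − (−6)) = 13/7.
F(2) = 1, F(13/7) = −204/343. z₃ = (13/7) − (−204/343)·((13/7) − 2)/((−204/343) − 1) = 1045/547.

1045/547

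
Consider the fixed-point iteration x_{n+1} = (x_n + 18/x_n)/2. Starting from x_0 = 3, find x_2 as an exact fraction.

x_1 = (3 + 18/3)/2 = 9/2.
x_2 = (9/2 + 18/(9/2))/2 = 17/4.

17/4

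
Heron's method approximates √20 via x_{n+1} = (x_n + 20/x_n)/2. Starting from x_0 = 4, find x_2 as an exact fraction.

161/36

x_1 = (4 + 20/4)/2 = 9/2.
x_2 = (9/2 + 20/(9/2))/2 = 161/36.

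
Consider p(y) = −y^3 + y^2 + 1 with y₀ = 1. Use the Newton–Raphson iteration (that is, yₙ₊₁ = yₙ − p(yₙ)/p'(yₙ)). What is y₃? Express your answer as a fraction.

p'(y) = −3y^2 + 2y.
p(1) = 1, p'(1) = −1, so y₁ = 1 − 1/(−1) = 2.
p(2) = −3, p'(2) = −8, so y₂ = 2 − (−3)/(−8) = 13/8.
p(13/8) = −333/512, p'(13/8) = −299/64, so y₃ = (13/8) − (−333/512)/(−299/64) = 1777/1196.

1777/1196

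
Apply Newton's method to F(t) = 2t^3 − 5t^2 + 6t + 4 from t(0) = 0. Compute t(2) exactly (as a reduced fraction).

−100/207

F'(t) = 6t^2 − 10t + 6.
F(0) = 4, F'(0) = 6, so t(1) = 0 − 4/6 = −2/3.
F(−2/3) = −76/27, F'(−2/3) = 46/3, so t(2) = (−2/3) − (−76/27)/(46/3) = −100/207.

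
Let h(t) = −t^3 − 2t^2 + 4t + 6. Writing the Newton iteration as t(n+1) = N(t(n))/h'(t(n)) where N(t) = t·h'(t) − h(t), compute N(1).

h'(t) = −3t^2 − 4t + 4.
N(t) = t·h'(t) − h(t) = t·(−3t^2 − 4t + 4) − (−t^3 − 2t^2 + 4t + 6) = −2t^3 − 2t^2 − 6.
N(1) = −10.

−10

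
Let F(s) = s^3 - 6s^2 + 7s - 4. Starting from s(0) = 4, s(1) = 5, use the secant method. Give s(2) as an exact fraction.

32/7

F(4) = -8, F(5) = 6. s(2) = 5 - 6·(5 - 4)/(6 - (-8)) = 32/7.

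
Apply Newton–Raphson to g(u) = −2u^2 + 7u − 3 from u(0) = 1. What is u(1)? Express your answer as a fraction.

1/3

g'(u) = −4u + 7.
g(1) = 2, g'(1) = 3, so u(1) = 1 − 2/3 = 1/3.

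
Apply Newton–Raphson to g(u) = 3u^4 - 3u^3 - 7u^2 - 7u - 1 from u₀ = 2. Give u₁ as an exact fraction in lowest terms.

69/25

g'(u) = 12u^3 - 9u^2 - 14u - 7.
g(2) = -19, g'(2) = 25, so u₁ = 2 - (-19)/25 = 69/25.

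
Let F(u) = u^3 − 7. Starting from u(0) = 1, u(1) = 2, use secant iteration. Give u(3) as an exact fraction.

F(1) = −6, F(2) = 1. u(2) = 2 − 1·(2 − 1)/(1 − (−6)) = 13/7.
F(2) = 1, F(13/7) = −204/343. u(3) = (13/7) − (−204/343)·((13/7) − 2)/((−204/343) − 1) = 1045/547.

1045/547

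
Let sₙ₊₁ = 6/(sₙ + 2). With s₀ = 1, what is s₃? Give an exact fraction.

s₁ = 6/(1 + 2) = 2.
s₂ = 6/(2 + 2) = 3/2.
s₃ = 6/(3/2 + 2) = 12/7.

12/7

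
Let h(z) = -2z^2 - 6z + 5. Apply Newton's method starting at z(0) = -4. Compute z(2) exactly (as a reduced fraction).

h'(z) = -4z - 6.
h(-4) = -3, h'(-4) = 10, so z(1) = (-4) - (-3)/10 = -37/10.
h(-37/10) = -9/50, h'(-37/10) = 44/5, so z(2) = (-37/10) - (-9/50)/(44/5) = -1619/440.

-1619/440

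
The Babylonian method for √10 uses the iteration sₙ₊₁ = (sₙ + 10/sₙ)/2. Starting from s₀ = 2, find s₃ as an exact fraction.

s₁ = (2 + 10/2)/2 = 7/2.
s₂ = (7/2 + 10/(7/2))/2 = 89/28.
s₃ = (89/28 + 10/(89/28))/2 = 15761/4984.

15761/4984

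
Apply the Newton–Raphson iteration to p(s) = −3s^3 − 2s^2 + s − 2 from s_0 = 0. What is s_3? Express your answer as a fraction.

1036546/1448369

p'(s) = −9s^2 − 4s + 1.
p(0) = −2, p'(0) = 1, so s_1 = 0 − (−2)/1 = 2.
p(2) = −32, p'(2) = −43, so s_2 = 2 − (−32)/(−43) = 54/43.
p(54/43) = −782336/79507, p'(54/43) = −33683/1849, so s_3 = (54/43) − (−782336/79507)/(−33683/1849) = 1036546/1448369.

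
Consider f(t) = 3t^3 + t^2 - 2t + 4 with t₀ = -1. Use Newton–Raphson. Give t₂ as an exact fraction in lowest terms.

f'(t) = 9t^2 + 2t - 2.
f(-1) = 4, f'(-1) = 5, so t₁ = (-1) - 4/5 = -9/5.
f(-9/5) = -832/125, f'(-9/5) = 589/25, so t₂ = (-9/5) - (-832/125)/(589/25) = -4469/2945.

-4469/2945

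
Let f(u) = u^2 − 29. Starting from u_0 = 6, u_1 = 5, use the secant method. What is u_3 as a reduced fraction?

f(6) = 7, f(5) = −4. u_2 = 5 − (−4)·(5 − 6)/((−4) − 7) = 59/11.
f(5) = −4, f(59/11) = −28/121. u_3 = (59/11) − (−28/121)·((59/11) − 5)/((−28/121) − (−4)) = 307/57.

307/57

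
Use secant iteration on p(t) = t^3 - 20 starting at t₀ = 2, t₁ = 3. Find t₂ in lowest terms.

p(2) = -12, p(3) = 7. t₂ = 3 - 7·(3 - 2)/(7 - (-12)) = 50/19.

50/19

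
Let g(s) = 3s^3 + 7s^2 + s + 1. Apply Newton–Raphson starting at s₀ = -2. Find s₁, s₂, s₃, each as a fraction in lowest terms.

s₁ = -7/3, s₂ = -88/39, s₃ = -678013/301197

g'(s) = 9s^2 + 14s + 1.
g(-2) = 3, g'(-2) = 9, so s₁ = (-2) - 3/9 = -7/3.
g(-7/3) = -4/3, g'(-7/3) = 52/3, so s₂ = (-7/3) - (-4/3)/(52/3) = -88/39.
g(-88/39) = -179/2197, g'(-88/39) = 7723/507, so s₃ = (-88/39) - (-179/2197)/(7723/507) = -678013/301197.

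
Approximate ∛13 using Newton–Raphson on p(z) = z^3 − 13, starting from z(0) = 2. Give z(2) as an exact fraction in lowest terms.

p'(z) = 3z^2.
p(2) = −5, p'(2) = 12, so z(1) = 2 − (−5)/12 = 29/12.
p(29/12) = 1925/1728, p'(29/12) = 841/48, so z(2) = (29/12) − (1925/1728)/(841/48) = 35621/15138.

35621/15138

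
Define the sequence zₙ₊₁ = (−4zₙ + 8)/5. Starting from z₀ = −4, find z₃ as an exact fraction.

z₁ = (−4·(−4) + 8)/5 = 24/5.
z₂ = (−4·(24/5) + 8)/5 = −56/25.
z₃ = (−4·(−56/25) + 8)/5 = 424/125.

424/125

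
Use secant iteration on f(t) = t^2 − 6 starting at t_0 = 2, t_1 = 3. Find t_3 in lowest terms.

f(2) = −2, f(3) = 3. t_2 = 3 − 3·(3 − 2)/(3 − (−2)) = 12/5.
f(3) = 3, f(12/5) = −6/25. t_3 = (12/5) − (−6/25)·((12/5) − 3)/((−6/25) − 3) = 22/9.

22/9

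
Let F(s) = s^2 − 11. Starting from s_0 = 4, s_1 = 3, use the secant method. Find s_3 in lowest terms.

73/22

F(4) = 5, F(3) = −2. s_2 = 3 − (−2)·(3 − 4)/((−2) − 5) = 23/7.
F(3) = −2, F(23/7) = −10/49. s_3 = (23/7) − (−10/49)·((23/7) − 3)/((−10/49) − (−2)) = 73/22.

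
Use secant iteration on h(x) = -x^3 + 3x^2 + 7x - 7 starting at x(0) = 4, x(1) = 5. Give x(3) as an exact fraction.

h(4) = 5, h(5) = -22. x(2) = 5 - (-22)·(5 - 4)/((-22) - 5) = 113/27.
h(5) = -22, h(113/27) = 30250/19683. x(3) = (113/27) - (30250/19683)·((113/27) - 5)/((30250/19683) - (-22)) = 44626/10529.

44626/10529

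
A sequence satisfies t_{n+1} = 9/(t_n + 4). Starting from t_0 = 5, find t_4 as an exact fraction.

261/161

t_1 = 9/(5 + 4) = 1.
t_2 = 9/(1 + 4) = 9/5.
t_3 = 9/(9/5 + 4) = 45/29.
t_4 = 9/(45/29 + 4) = 261/161.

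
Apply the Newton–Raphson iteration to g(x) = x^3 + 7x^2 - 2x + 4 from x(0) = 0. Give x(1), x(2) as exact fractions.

x(1) = 2, x(2) = 20/19

g'(x) = 3x^2 + 14x - 2.
g(0) = 4, g'(0) = -2, so x(1) = 0 - 4/(-2) = 2.
g(2) = 36, g'(2) = 38, so x(2) = 2 - 36/38 = 20/19.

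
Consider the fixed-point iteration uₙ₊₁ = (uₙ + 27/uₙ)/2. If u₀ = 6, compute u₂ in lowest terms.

291/56

u₁ = (6 + 27/6)/2 = 21/4.
u₂ = (21/4 + 27/(21/4))/2 = 291/56.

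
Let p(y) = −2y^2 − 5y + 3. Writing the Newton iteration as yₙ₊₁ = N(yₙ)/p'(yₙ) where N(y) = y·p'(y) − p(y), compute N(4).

−35

p'(y) = −4y − 5.
N(y) = y·p'(y) − p(y) = y·(−4y − 5) − (−2y^2 − 5y + 3) = −2y^2 − 3.
N(4) = −35.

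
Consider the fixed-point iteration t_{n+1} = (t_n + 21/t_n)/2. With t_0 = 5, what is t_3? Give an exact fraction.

277727/60605

t_1 = (5 + 21/5)/2 = 23/5.
t_2 = (23/5 + 21/(23/5))/2 = 527/115.
t_3 = (527/115 + 21/(527/115))/2 = 277727/60605.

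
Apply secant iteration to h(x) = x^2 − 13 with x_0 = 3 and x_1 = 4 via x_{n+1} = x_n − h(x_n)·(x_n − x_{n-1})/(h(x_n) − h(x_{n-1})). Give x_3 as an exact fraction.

h(3) = −4, h(4) = 3. x_2 = 4 − 3·(4 − 3)/(3 − (−4)) = 25/7.
h(4) = 3, h(25/7) = −12/49. x_3 = (25/7) − (−12/49)·((25/7) − 4)/((−12/49) − 3) = 191/53.

191/53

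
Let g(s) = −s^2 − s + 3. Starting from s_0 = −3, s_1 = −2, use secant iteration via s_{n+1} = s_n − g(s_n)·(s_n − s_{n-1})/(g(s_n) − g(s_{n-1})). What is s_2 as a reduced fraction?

g(−3) = −3, g(−2) = 1. s_2 = (−2) − 1·((−2) − (−3))/(1 − (−3)) = −9/4.

−9/4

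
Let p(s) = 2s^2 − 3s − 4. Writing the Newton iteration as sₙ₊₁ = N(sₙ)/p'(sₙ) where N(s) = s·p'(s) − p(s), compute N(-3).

22

p'(s) = 4s − 3.
N(s) = s·p'(s) − p(s) = s·(4s − 3) − (2s^2 − 3s − 4) = 2s^2 + 4.
N(-3) = 22.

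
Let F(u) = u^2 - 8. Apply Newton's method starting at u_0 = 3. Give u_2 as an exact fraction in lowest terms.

F'(u) = 2u.
F(3) = 1, F'(3) = 6, so u_1 = 3 - 1/6 = 17/6.
F(17/6) = 1/36, F'(17/6) = 17/3, so u_2 = (17/6) - (1/36)/(17/3) = 577/204.

577/204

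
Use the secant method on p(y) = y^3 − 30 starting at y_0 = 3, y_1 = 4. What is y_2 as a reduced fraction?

114/37

p(3) = −3, p(4) = 34. y_2 = 4 − 34·(4 − 3)/(34 − (−3)) = 114/37.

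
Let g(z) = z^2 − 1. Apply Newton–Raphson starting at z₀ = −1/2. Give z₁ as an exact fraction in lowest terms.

g'(z) = 2z.
g(−1/2) = −3/4, g'(−1/2) = −1, so z₁ = (−1/2) − (−3/4)/(−1) = −5/4.

−5/4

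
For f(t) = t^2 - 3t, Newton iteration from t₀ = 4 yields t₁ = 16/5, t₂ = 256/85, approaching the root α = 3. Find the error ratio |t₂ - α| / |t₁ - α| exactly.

1/17

t₁ - α = 16/5 - 3 = 1/5, so |t₁ - α| = 1/5.
t₂ - α = 256/85 - 3 = 1/85, so |t₂ - α| = 1/85.
Ratio = (1/85) / (1/5) = 1/17.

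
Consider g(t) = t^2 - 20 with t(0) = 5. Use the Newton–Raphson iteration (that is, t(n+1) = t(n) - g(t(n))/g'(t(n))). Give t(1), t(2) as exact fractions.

t(1) = 9/2, t(2) = 161/36

g'(t) = 2t.
g(5) = 5, g'(5) = 10, so t(1) = 5 - 5/10 = 9/2.
g(9/2) = 1/4, g'(9/2) = 9, so t(2) = (9/2) - (1/4)/9 = 161/36.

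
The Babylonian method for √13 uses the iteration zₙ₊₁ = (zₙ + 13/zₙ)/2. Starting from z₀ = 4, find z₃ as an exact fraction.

5597777/1552544

z₁ = (4 + 13/4)/2 = 29/8.
z₂ = (29/8 + 13/(29/8))/2 = 1673/464.
z₃ = (1673/464 + 13/(1673/464))/2 = 5597777/1552544.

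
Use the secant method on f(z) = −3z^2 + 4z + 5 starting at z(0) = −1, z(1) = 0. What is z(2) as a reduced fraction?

−5/7

f(−1) = −2, f(0) = 5. z(2) = 0 − 5·(0 − (−1))/(5 − (−2)) = −5/7.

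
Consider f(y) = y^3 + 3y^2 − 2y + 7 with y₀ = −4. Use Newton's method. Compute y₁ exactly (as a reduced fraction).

f'(y) = 3y^2 + 6y − 2.
f(−4) = −1, f'(−4) = 22, so y₁ = (−4) − (−1)/22 = −87/22.

−87/22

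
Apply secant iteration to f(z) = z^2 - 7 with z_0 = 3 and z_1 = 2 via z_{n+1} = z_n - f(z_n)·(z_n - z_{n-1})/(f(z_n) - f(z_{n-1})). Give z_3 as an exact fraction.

61/23

f(3) = 2, f(2) = -3. z_2 = 2 - (-3)·(2 - 3)/((-3) - 2) = 13/5.
f(2) = -3, f(13/5) = -6/25. z_3 = (13/5) - (-6/25)·((13/5) - 2)/((-6/25) - (-3)) = 61/23.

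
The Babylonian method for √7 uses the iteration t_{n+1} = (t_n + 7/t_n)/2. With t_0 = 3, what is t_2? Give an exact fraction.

t_1 = (3 + 7/3)/2 = 8/3.
t_2 = (8/3 + 7/(8/3))/2 = 127/48.

127/48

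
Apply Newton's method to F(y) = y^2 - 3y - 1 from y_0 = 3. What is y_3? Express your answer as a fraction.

12970/3927

F'(y) = 2y - 3.
F(3) = -1, F'(3) = 3, so y_1 = 3 - (-1)/3 = 10/3.
F(10/3) = 1/9, F'(10/3) = 11/3, so y_2 = (10/3) - (1/9)/(11/3) = 109/33.
F(109/33) = 1/1089, F'(109/33) = 119/33, so y_3 = (109/33) - (1/1089)/(119/33) = 12970/3927.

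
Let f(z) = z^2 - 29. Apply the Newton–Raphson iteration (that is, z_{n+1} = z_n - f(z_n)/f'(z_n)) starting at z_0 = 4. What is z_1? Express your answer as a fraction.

45/8

f'(z) = 2z.
f(4) = -13, f'(4) = 8, so z_1 = 4 - (-13)/8 = 45/8.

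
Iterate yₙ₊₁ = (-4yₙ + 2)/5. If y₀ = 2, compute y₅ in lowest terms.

y₁ = (-4·2 + 2)/5 = -6/5.
y₂ = (-4·(-6/5) + 2)/5 = 34/25.
y₃ = (-4·(34/25) + 2)/5 = -86/125.
y₄ = (-4·(-86/125) + 2)/5 = 594/625.
y₅ = (-4·(594/625) + 2)/5 = -1126/3125.

-1126/3125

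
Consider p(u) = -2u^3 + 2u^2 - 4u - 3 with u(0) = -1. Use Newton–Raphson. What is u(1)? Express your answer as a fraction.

p'(u) = -6u^2 + 4u - 4.
p(-1) = 5, p'(-1) = -14, so u(1) = (-1) - 5/(-14) = -9/14.

-9/14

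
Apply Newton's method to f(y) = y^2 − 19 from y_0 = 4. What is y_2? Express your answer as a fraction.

f'(y) = 2y.
f(4) = −3, f'(4) = 8, so y_1 = 4 − (−3)/8 = 35/8.
f(35/8) = 9/64, f'(35/8) = 35/4, so y_2 = (35/8) − (9/64)/(35/4) = 2441/560.

2441/560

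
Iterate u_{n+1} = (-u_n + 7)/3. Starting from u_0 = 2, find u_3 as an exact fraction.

47/27

u_1 = (-2 + 7)/3 = 5/3.
u_2 = (-(5/3) + 7)/3 = 16/9.
u_3 = (-(16/9) + 7)/3 = 47/27.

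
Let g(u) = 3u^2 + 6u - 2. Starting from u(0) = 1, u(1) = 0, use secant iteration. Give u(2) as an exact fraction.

g(1) = 7, g(0) = -2. u(2) = 0 - (-2)·(0 - 1)/((-2) - 7) = 2/9.

2/9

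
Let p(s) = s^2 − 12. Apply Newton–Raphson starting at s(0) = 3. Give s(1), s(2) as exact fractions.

p'(s) = 2s.
p(3) = −3, p'(3) = 6, so s(1) = 3 − (−3)/6 = 7/2.
p(7/2) = 1/4, p'(7/2) = 7, so s(2) = (7/2) − (1/4)/7 = 97/28.

s(1) = 7/2, s(2) = 97/28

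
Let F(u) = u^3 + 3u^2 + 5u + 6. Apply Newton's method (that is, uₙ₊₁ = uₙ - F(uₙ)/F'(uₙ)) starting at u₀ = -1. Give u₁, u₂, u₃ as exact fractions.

F'(u) = 3u^2 + 6u + 5.
F(-1) = 3, F'(-1) = 2, so u₁ = (-1) - 3/2 = -5/2.
F(-5/2) = -27/8, F'(-5/2) = 35/4, so u₂ = (-5/2) - (-27/8)/(35/4) = -74/35.
F(-74/35) = -26244/42875, F'(-74/35) = 7013/1225, so u₃ = (-74/35) - (-26244/42875)/(7013/1225) = -492718/245455.

u₁ = -5/2, u₂ = -74/35, u₃ = -492718/245455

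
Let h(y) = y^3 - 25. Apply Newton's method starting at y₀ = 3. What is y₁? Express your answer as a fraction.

79/27

h'(y) = 3y^2.
h(3) = 2, h'(3) = 27, so y₁ = 3 - 2/27 = 79/27.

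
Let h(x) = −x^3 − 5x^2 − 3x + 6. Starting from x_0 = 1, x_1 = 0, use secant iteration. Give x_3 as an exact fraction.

h(1) = −3, h(0) = 6. x_2 = 0 − 6·(0 − 1)/(6 − (−3)) = 2/3.
h(0) = 6, h(2/3) = 40/27. x_3 = (2/3) − (40/27)·((2/3) − 0)/((40/27) − 6) = 54/61.

54/61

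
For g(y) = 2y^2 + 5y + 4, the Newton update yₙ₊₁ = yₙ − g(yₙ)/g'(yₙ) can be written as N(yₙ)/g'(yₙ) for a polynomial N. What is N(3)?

14

g'(y) = 4y + 5.
N(y) = y·g'(y) − g(y) = y·(4y + 5) − (2y^2 + 5y + 4) = 2y^2 − 4.
N(3) = 14.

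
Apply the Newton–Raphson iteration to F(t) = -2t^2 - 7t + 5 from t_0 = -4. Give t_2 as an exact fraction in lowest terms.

-3143/765

F'(t) = -4t - 7.
F(-4) = 1, F'(-4) = 9, so t_1 = (-4) - 1/9 = -37/9.
F(-37/9) = -2/81, F'(-37/9) = 85/9, so t_2 = (-37/9) - (-2/81)/(85/9) = -3143/765.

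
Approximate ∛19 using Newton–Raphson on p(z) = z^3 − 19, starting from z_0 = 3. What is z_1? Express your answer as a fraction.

73/27

p'(z) = 3z^2.
p(3) = 8, p'(3) = 27, so z_1 = 3 − 8/27 = 73/27.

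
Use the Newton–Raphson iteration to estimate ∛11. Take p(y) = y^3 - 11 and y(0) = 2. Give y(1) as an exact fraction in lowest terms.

9/4

p'(y) = 3y^2.
p(2) = -3, p'(2) = 12, so y(1) = 2 - (-3)/12 = 9/4.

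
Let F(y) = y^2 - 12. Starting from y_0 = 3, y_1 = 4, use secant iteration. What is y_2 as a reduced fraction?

F(3) = -3, F(4) = 4. y_2 = 4 - 4·(4 - 3)/(4 - (-3)) = 24/7.

24/7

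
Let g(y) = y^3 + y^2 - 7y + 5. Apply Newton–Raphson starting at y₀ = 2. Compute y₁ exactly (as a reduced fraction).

5/3

g'(y) = 3y^2 + 2y - 7.
g(2) = 3, g'(2) = 9, so y₁ = 2 - 3/9 = 5/3.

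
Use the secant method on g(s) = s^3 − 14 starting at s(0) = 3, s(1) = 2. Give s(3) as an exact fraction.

2045/842

g(3) = 13, g(2) = −6. s(2) = 2 − (−6)·(2 − 3)/((−6) − 13) = 44/19.
g(2) = −6, g(44/19) = −10842/6859. s(3) = (44/19) − (−10842/6859)·((44/19) − 2)/((−10842/6859) − (−6)) = 2045/842.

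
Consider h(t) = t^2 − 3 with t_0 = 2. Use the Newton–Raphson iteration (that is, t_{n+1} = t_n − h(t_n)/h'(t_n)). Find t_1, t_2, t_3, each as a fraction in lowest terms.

t_1 = 7/4, t_2 = 97/56, t_3 = 18817/10864

h'(t) = 2t.
h(2) = 1, h'(2) = 4, so t_1 = 2 − 1/4 = 7/4.
h(7/4) = 1/16, h'(7/4) = 7/2, so t_2 = (7/4) − (1/16)/(7/2) = 97/56.
h(97/56) = 1/3136, h'(97/56) = 97/28, so t_3 = (97/56) − (1/3136)/(97/28) = 18817/10864.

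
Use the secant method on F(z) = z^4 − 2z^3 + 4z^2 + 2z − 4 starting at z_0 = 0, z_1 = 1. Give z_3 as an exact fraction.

F(0) = −4, F(1) = 1. z_2 = 1 − 1·(1 − 0)/(1 − (−4)) = 4/5.
F(1) = 1, F(4/5) = −284/625. z_3 = (4/5) − (−284/625)·((4/5) − 1)/((−284/625) − 1) = 784/909.

784/909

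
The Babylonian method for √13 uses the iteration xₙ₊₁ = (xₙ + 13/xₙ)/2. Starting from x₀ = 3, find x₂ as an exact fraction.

x₁ = (3 + 13/3)/2 = 11/3.
x₂ = (11/3 + 13/(11/3))/2 = 119/33.

119/33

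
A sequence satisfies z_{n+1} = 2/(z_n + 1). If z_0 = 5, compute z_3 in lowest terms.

z_1 = 2/(5 + 1) = 1/3.
z_2 = 2/(1/3 + 1) = 3/2.
z_3 = 2/(3/2 + 1) = 4/5.

4/5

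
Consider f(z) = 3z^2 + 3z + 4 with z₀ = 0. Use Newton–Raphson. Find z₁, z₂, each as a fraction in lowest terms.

z₁ = −4/3, z₂ = −4/15

f'(z) = 6z + 3.
f(0) = 4, f'(0) = 3, so z₁ = 0 − 4/3 = −4/3.
f(−4/3) = 16/3, f'(−4/3) = −5, so z₂ = (−4/3) − (16/3)/(−5) = −4/15.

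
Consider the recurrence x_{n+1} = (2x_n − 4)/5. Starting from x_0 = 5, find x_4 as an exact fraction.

x_1 = (2·5 − 4)/5 = 6/5.
x_2 = (2·(6/5) − 4)/5 = −8/25.
x_3 = (2·(−8/25) − 4)/5 = −116/125.
x_4 = (2·(−116/125) − 4)/5 = −732/625.

−732/625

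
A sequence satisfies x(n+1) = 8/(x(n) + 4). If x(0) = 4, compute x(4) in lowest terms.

x(1) = 8/(4 + 4) = 1.
x(2) = 8/(1 + 4) = 8/5.
x(3) = 8/(8/5 + 4) = 10/7.
x(4) = 8/(10/7 + 4) = 28/19.

28/19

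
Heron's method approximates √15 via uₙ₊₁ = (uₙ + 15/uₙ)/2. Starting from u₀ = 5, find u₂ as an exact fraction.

u₁ = (5 + 15/5)/2 = 4.
u₂ = (4 + 15/4)/2 = 31/8.

31/8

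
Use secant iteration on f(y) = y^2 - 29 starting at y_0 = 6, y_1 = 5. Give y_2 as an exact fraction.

59/11

f(6) = 7, f(5) = -4. y_2 = 5 - (-4)·(5 - 6)/((-4) - 7) = 59/11.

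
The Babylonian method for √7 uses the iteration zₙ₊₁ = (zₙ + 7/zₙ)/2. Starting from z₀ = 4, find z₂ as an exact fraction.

977/368

z₁ = (4 + 7/4)/2 = 23/8.
z₂ = (23/8 + 7/(23/8))/2 = 977/368.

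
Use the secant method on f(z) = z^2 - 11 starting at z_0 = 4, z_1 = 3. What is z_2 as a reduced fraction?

f(4) = 5, f(3) = -2. z_2 = 3 - (-2)·(3 - 4)/((-2) - 5) = 23/7.

23/7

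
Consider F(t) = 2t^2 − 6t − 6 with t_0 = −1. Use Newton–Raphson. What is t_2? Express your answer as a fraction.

F'(t) = 4t − 6.
F(−1) = 2, F'(−1) = −10, so t_1 = (−1) − 2/(−10) = −4/5.
F(−4/5) = 2/25, F'(−4/5) = −46/5, so t_2 = (−4/5) − (2/25)/(−46/5) = −91/115.

−91/115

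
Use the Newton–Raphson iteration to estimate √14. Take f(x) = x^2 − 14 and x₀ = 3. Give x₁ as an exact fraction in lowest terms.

23/6

f'(x) = 2x.
f(3) = −5, f'(3) = 6, so x₁ = 3 − (−5)/6 = 23/6.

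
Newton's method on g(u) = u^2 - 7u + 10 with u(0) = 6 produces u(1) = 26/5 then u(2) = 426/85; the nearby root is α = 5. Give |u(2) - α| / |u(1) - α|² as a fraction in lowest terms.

5/17

u(1) - α = 26/5 - 5 = 1/5, so |u(1) - α| = 1/5.
u(2) - α = 426/85 - 5 = 1/85, so |u(2) - α| = 1/85.
|u(1) - α|² = 1/25.
Ratio = (1/85) / (1/25) = 5/17.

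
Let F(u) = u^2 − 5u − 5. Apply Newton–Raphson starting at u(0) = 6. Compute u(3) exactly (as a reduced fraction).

4250681/726103

F'(u) = 2u − 5.
F(6) = 1, F'(6) = 7, so u(1) = 6 − 1/7 = 41/7.
F(41/7) = 1/49, F'(41/7) = 47/7, so u(2) = (41/7) − (1/49)/(47/7) = 1926/329.
F(1926/329) = 1/108241, F'(1926/329) = 2207/329, so u(3) = (1926/329) − (1/108241)/(2207/329) = 4250681/726103.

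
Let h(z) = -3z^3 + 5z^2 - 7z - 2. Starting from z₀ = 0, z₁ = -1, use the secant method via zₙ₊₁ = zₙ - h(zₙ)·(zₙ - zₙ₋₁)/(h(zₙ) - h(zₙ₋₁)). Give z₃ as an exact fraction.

h(0) = -2, h(-1) = 13. z₂ = (-1) - 13·((-1) - 0)/(13 - (-2)) = -2/15.
h(-1) = 13, h(-2/15) = -364/375. z₃ = (-2/15) - (-364/375)·((-2/15) - (-1))/((-364/375) - 13) = -6/31.

-6/31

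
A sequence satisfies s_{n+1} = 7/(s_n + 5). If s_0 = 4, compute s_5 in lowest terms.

s_1 = 7/(4 + 5) = 7/9.
s_2 = 7/(7/9 + 5) = 63/52.
s_3 = 7/(63/52 + 5) = 364/323.
s_4 = 7/(364/323 + 5) = 2261/1979.
s_5 = 7/(2261/1979 + 5) = 13853/12156.

13853/12156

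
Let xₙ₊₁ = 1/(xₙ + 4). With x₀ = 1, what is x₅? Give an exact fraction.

377/1597

x₁ = 1/(1 + 4) = 1/5.
x₂ = 1/(1/5 + 4) = 5/21.
x₃ = 1/(5/21 + 4) = 21/89.
x₄ = 1/(21/89 + 4) = 89/377.
x₅ = 1/(89/377 + 4) = 377/1597.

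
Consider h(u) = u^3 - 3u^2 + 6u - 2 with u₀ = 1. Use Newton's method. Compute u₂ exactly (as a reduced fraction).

h'(u) = 3u^2 - 6u + 6.
h(1) = 2, h'(1) = 3, so u₁ = 1 - 2/3 = 1/3.
h(1/3) = -8/27, h'(1/3) = 13/3, so u₂ = (1/3) - (-8/27)/(13/3) = 47/117.

47/117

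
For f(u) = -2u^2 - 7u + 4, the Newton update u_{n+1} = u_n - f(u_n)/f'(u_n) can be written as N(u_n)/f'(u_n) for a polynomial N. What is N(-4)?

-36

f'(u) = -4u - 7.
N(u) = u·f'(u) - f(u) = u·(-4u - 7) - (-2u^2 - 7u + 4) = -2u^2 - 4.
N(-4) = -36.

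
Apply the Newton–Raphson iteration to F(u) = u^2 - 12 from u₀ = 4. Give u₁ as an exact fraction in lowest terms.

7/2

F'(u) = 2u.
F(4) = 4, F'(4) = 8, so u₁ = 4 - 4/8 = 7/2.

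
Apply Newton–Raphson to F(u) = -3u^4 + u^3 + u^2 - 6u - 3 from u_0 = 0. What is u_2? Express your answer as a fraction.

-39/76

F'(u) = -12u^3 + 3u^2 + 2u - 6.
F(0) = -3, F'(0) = -6, so u_1 = 0 - (-3)/(-6) = -1/2.
F(-1/2) = -1/16, F'(-1/2) = -19/4, so u_2 = (-1/2) - (-1/16)/(-19/4) = -39/76.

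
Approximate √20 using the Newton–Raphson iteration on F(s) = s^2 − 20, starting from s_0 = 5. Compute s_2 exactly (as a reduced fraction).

F'(s) = 2s.
F(5) = 5, F'(5) = 10, so s_1 = 5 − 5/10 = 9/2.
F(9/2) = 1/4, F'(9/2) = 9, so s_2 = (9/2) − (1/4)/9 = 161/36.

161/36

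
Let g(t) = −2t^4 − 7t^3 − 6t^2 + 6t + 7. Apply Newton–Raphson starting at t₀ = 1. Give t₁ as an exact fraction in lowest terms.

33/35

g'(t) = −8t^3 − 21t^2 − 12t + 6.
g(1) = −2, g'(1) = −35, so t₁ = 1 − (−2)/(−35) = 33/35.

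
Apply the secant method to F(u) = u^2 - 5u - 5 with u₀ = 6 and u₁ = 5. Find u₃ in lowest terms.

41/7

F(6) = 1, F(5) = -5. u₂ = 5 - (-5)·(5 - 6)/((-5) - 1) = 35/6.
F(5) = -5, F(35/6) = -5/36. u₃ = (35/6) - (-5/36)·((35/6) - 5)/((-5/36) - (-5)) = 41/7.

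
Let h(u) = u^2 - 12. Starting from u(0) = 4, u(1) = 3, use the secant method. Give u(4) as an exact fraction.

627/181

h(4) = 4, h(3) = -3. u(2) = 3 - (-3)·(3 - 4)/((-3) - 4) = 24/7.
h(3) = -3, h(24/7) = -12/49. u(3) = (24/7) - (-12/49)·((24/7) - 3)/((-12/49) - (-3)) = 52/15.
h(24/7) = -12/49, h(52/15) = 4/225. u(4) = (52/15) - (4/225)·((52/15) - (24/7))/((4/225) - (-12/49)) = 627/181.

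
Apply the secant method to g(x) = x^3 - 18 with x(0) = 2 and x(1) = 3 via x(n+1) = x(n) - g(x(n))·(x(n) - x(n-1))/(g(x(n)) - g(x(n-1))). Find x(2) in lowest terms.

48/19

g(2) = -10, g(3) = 9. x(2) = 3 - 9·(3 - 2)/(9 - (-10)) = 48/19.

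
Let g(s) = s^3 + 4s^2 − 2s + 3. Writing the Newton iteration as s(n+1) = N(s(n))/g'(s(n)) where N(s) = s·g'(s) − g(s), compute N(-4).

g'(s) = 3s^2 + 8s − 2.
N(s) = s·g'(s) − g(s) = s·(3s^2 + 8s − 2) − (s^3 + 4s^2 − 2s + 3) = 2s^3 + 4s^2 − 3.
N(-4) = −67.

−67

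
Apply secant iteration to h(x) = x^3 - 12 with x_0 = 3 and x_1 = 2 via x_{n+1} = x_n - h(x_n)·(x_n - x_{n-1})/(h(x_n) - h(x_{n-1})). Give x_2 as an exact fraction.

42/19

h(3) = 15, h(2) = -4. x_2 = 2 - (-4)·(2 - 3)/((-4) - 15) = 42/19.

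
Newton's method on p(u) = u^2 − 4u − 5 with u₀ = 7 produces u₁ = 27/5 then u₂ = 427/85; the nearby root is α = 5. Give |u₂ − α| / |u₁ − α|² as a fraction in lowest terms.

5/34

u₁ − α = 27/5 − 5 = 2/5, so |u₁ − α| = 2/5.
u₂ − α = 427/85 − 5 = 2/85, so |u₂ − α| = 2/85.
|u₁ − α|² = 4/25.
Ratio = (2/85) / (4/25) = 5/34.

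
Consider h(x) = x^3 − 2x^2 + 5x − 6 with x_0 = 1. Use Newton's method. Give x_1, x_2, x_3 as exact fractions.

h'(x) = 3x^2 − 4x + 5.
h(1) = −2, h'(1) = 4, so x_1 = 1 − (−2)/4 = 3/2.
h(3/2) = 3/8, h'(3/2) = 23/4, so x_2 = (3/2) − (3/8)/(23/4) = 33/23.
h(33/23) = 126/12167, h'(33/23) = 2876/529, so x_3 = (33/23) − (126/12167)/(2876/529) = 47391/33074.

x_1 = 3/2, x_2 = 33/23, x_3 = 47391/33074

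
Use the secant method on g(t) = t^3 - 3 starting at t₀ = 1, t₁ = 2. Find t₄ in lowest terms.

g(1) = -2, g(2) = 5. t₂ = 2 - 5·(2 - 1)/(5 - (-2)) = 9/7.
g(2) = 5, g(9/7) = -300/343. t₃ = (9/7) - (-300/343)·((9/7) - 2)/((-300/343) - 5) = 561/403.
g(9/7) = -300/343, g(561/403) = -19794000/65450827. t₄ = (561/403) - (-19794000/65450827)·((561/403) - (9/7))/((-19794000/65450827) - (-300/343)) = 20671423/14273229.

20671423/14273229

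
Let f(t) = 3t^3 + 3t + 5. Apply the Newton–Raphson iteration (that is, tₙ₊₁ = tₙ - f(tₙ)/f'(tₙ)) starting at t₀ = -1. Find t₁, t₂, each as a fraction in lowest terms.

f'(t) = 9t^2 + 3.
f(-1) = -1, f'(-1) = 12, so t₁ = (-1) - (-1)/12 = -11/12.
f(-11/12) = -35/576, f'(-11/12) = 169/16, so t₂ = (-11/12) - (-35/576)/(169/16) = -2771/3042.

t₁ = -11/12, t₂ = -2771/3042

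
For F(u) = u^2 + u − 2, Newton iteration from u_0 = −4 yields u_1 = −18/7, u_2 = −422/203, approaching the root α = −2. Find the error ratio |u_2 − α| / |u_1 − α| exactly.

u_1 − α = −18/7 − (−2) = −18/7 + 2 = −4/7, so |u_1 − α| = 4/7.
u_2 − α = −422/203 − (−2) = −422/203 + 2 = −16/203, so |u_2 − α| = 16/203.
Ratio = (16/203) / (4/7) = 4/29.

4/29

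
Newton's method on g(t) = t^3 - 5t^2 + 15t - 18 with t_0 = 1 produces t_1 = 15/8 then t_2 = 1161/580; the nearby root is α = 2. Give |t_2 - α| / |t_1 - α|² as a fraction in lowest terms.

t_1 - α = 15/8 - 2 = -1/8, so |t_1 - α| = 1/8.
t_2 - α = 1161/580 - 2 = 1/580, so |t_2 - α| = 1/580.
|t_1 - α|² = 1/64.
Ratio = (1/580) / (1/64) = 16/145.

16/145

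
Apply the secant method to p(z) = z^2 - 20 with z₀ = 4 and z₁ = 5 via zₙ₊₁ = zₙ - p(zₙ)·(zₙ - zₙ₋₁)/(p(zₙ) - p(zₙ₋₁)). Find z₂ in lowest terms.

p(4) = -4, p(5) = 5. z₂ = 5 - 5·(5 - 4)/(5 - (-4)) = 40/9.

40/9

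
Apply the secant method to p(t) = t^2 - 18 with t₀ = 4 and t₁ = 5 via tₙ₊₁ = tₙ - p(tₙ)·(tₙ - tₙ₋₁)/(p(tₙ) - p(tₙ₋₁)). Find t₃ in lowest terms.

p(4) = -2, p(5) = 7. t₂ = 5 - 7·(5 - 4)/(7 - (-2)) = 38/9.
p(5) = 7, p(38/9) = -14/81. t₃ = (38/9) - (-14/81)·((38/9) - 5)/((-14/81) - 7) = 352/83.

352/83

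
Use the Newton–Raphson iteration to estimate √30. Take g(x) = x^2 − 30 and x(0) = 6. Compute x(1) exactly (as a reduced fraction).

g'(x) = 2x.
g(6) = 6, g'(6) = 12, so x(1) = 6 − 6/12 = 11/2.

11/2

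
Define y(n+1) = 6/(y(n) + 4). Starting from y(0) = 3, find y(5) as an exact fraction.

1374/1183

y(1) = 6/(3 + 4) = 6/7.
y(2) = 6/(6/7 + 4) = 21/17.
y(3) = 6/(21/17 + 4) = 102/89.
y(4) = 6/(102/89 + 4) = 267/229.
y(5) = 6/(267/229 + 4) = 1374/1183.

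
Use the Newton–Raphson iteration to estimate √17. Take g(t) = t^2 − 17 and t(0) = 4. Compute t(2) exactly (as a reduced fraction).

g'(t) = 2t.
g(4) = −1, g'(4) = 8, so t(1) = 4 − (−1)/8 = 33/8.
g(33/8) = 1/64, g'(33/8) = 33/4, so t(2) = (33/8) − (1/64)/(33/4) = 2177/528.

2177/528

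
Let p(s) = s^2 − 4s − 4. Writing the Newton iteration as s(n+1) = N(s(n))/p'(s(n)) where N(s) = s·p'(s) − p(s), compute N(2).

8

p'(s) = 2s − 4.
N(s) = s·p'(s) − p(s) = s·(2s − 4) − (s^2 − 4s − 4) = s^2 + 4.
N(2) = 8.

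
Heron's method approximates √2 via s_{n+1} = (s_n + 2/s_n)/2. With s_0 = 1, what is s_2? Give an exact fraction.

17/12

s_1 = (1 + 2/1)/2 = 3/2.
s_2 = (3/2 + 2/(3/2))/2 = 17/12.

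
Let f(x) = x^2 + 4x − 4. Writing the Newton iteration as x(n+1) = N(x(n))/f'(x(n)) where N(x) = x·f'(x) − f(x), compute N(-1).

5

f'(x) = 2x + 4.
N(x) = x·f'(x) − f(x) = x·(2x + 4) − (x^2 + 4x − 4) = x^2 + 4.
N(-1) = 5.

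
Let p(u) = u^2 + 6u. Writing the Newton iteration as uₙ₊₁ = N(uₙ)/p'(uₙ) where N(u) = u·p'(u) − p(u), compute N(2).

4

p'(u) = 2u + 6.
N(u) = u·p'(u) − p(u) = u·(2u + 6) − (u^2 + 6u) = u^2.
N(2) = 4.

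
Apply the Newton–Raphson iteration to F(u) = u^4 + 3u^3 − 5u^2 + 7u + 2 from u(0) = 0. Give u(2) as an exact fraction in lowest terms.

F'(u) = 4u^3 + 9u^2 − 10u + 7.
F(0) = 2, F'(0) = 7, so u(1) = 0 − 2/7 = −2/7.
F(−2/7) = −1132/2401, F'(−2/7) = 3601/343, so u(2) = (−2/7) − (−1132/2401)/(3601/343) = −6070/25207.

−6070/25207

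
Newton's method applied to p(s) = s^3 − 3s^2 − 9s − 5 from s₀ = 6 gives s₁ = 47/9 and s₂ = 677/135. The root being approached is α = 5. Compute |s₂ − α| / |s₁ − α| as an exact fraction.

s₁ − α = 47/9 − 5 = 2/9, so |s₁ − α| = 2/9.
s₂ − α = 677/135 − 5 = 2/135, so |s₂ − α| = 2/135.
Ratio = (2/135) / (2/9) = 1/15.

1/15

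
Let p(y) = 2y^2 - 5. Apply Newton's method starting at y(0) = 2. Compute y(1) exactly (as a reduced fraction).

p'(y) = 4y.
p(2) = 3, p'(2) = 8, so y(1) = 2 - 3/8 = 13/8.

13/8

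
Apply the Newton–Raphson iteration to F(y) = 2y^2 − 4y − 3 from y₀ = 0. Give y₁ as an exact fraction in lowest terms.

F'(y) = 4y − 4.
F(0) = −3, F'(0) = −4, so y₁ = 0 − (−3)/(−4) = −3/4.

−3/4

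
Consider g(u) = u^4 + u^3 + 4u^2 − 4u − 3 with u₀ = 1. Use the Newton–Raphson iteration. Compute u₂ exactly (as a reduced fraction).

213843/197516

g'(u) = 4u^3 + 3u^2 + 8u − 4.
g(1) = −1, g'(1) = 11, so u₁ = 1 − (−1)/11 = 12/11.
g(12/11) = 1629/14641, g'(12/11) = 17956/1331, so u₂ = (12/11) − (1629/14641)/(17956/1331) = 213843/197516.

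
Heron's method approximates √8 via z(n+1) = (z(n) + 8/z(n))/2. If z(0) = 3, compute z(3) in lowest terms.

665857/235416

z(1) = (3 + 8/3)/2 = 17/6.
z(2) = (17/6 + 8/(17/6))/2 = 577/204.
z(3) = (577/204 + 8/(577/204))/2 = 665857/235416.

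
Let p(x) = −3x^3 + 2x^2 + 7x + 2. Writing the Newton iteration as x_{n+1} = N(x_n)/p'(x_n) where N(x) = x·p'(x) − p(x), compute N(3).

p'(x) = −9x^2 + 4x + 7.
N(x) = x·p'(x) − p(x) = x·(−9x^2 + 4x + 7) − (−3x^3 + 2x^2 + 7x + 2) = −6x^3 + 2x^2 − 2.
N(3) = −146.

−146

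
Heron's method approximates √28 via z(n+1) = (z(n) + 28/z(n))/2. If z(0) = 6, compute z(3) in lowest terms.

z(1) = (6 + 28/6)/2 = 16/3.
z(2) = (16/3 + 28/(16/3))/2 = 127/24.
z(3) = (127/24 + 28/(127/24))/2 = 32257/6096.

32257/6096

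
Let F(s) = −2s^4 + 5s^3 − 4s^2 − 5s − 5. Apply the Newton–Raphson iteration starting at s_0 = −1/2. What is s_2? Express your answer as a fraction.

F'(s) = −8s^3 + 15s^2 − 8s − 5.
F(−1/2) = −17/4, F'(−1/2) = 15/4, so s_1 = (−1/2) − (−17/4)/(15/4) = 19/30.
F(19/30) = −893299/101250, F'(19/30) = −82111/13500, so s_2 = (19/30) − (−893299/101250)/(−82111/13500) = −671029/821110.

−671029/821110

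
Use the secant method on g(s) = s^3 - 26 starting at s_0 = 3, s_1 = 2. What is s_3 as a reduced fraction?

g(3) = 1, g(2) = -18. s_2 = 2 - (-18)·(2 - 3)/((-18) - 1) = 56/19.
g(2) = -18, g(56/19) = -2718/6859. s_3 = (56/19) - (-2718/6859)·((56/19) - 2)/((-2718/6859) - (-18)) = 3319/1118.

3319/1118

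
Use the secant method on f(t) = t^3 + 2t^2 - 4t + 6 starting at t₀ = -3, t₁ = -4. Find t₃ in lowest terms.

-14811/4154

f(-3) = 9, f(-4) = -10. t₂ = (-4) - (-10)·((-4) - (-3))/((-10) - 9) = -66/19.
f(-4) = -10, f(-66/19) = 14490/6859. t₃ = (-66/19) - (14490/6859)·((-66/19) - (-4))/((14490/6859) - (-10)) = -14811/4154.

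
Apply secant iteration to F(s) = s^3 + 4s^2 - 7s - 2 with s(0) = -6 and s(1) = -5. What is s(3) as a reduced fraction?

F(-6) = -32, F(-5) = 8. s(2) = (-5) - 8·((-5) - (-6))/(8 - (-32)) = -26/5.
F(-5) = 8, F(-26/5) = 244/125. s(3) = (-26/5) - (244/125)·((-26/5) - (-5))/((244/125) - 8) = -995/189.

-995/189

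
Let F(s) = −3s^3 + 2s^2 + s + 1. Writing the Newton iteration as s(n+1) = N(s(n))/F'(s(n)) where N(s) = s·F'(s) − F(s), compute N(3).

−145

F'(s) = −9s^2 + 4s + 1.
N(s) = s·F'(s) − F(s) = s·(−9s^2 + 4s + 1) − (−3s^3 + 2s^2 + s + 1) = −6s^3 + 2s^2 − 1.
N(3) = −145.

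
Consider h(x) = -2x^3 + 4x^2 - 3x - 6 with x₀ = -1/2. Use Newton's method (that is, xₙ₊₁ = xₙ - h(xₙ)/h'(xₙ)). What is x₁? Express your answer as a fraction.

h'(x) = -6x^2 + 8x - 3.
h(-1/2) = -13/4, h'(-1/2) = -17/2, so x₁ = (-1/2) - (-13/4)/(-17/2) = -15/17.

-15/17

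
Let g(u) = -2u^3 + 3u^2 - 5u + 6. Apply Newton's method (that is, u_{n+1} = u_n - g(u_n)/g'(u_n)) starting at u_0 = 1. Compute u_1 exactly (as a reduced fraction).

7/5

g'(u) = -6u^2 + 6u - 5.
g(1) = 2, g'(1) = -5, so u_1 = 1 - 2/(-5) = 7/5.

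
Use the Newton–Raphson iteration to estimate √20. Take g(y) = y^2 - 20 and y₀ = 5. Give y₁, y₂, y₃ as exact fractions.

g'(y) = 2y.
g(5) = 5, g'(5) = 10, so y₁ = 5 - 5/10 = 9/2.
g(9/2) = 1/4, g'(9/2) = 9, so y₂ = (9/2) - (1/4)/9 = 161/36.
g(161/36) = 1/1296, g'(161/36) = 161/18, so y₃ = (161/36) - (1/1296)/(161/18) = 51841/11592.

y₁ = 9/2, y₂ = 161/36, y₃ = 51841/11592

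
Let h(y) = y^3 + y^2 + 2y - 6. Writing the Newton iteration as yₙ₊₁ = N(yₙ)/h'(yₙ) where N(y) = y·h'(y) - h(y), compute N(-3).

h'(y) = 3y^2 + 2y + 2.
N(y) = y·h'(y) - h(y) = y·(3y^2 + 2y + 2) - (y^3 + y^2 + 2y - 6) = 2y^3 + y^2 + 6.
N(-3) = -39.

-39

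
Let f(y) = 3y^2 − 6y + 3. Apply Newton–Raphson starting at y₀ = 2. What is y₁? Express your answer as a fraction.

f'(y) = 6y − 6.
f(2) = 3, f'(2) = 6, so y₁ = 2 − 3/6 = 3/2.

3/2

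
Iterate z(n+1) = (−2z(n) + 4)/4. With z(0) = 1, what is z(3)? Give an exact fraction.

5/8

z(1) = (−2·1 + 4)/4 = 1/2.
z(2) = (−2·(1/2) + 4)/4 = 3/4.
z(3) = (−2·(3/4) + 4)/4 = 5/8.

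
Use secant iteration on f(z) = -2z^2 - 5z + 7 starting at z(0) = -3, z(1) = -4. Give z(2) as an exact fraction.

f(-3) = 4, f(-4) = -5. z(2) = (-4) - (-5)·((-4) - (-3))/((-5) - 4) = -31/9.

-31/9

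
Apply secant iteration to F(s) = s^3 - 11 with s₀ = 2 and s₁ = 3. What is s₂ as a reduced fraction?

41/19

F(2) = -3, F(3) = 16. s₂ = 3 - 16·(3 - 2)/(16 - (-3)) = 41/19.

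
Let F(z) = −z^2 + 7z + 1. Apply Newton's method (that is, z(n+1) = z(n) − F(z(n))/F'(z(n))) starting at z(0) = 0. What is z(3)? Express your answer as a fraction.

F'(z) = −2z + 7.
F(0) = 1, F'(0) = 7, so z(1) = 0 − 1/7 = −1/7.
F(−1/7) = −1/49, F'(−1/7) = 51/7, so z(2) = (−1/7) − (−1/49)/(51/7) = −50/357.
F(−50/357) = −1/127449, F'(−50/357) = 2599/357, so z(3) = (−50/357) − (−1/127449)/(2599/357) = −129949/927843.

−129949/927843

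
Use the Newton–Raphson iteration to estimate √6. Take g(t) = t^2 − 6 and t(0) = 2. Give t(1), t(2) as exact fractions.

t(1) = 5/2, t(2) = 49/20

g'(t) = 2t.
g(2) = −2, g'(2) = 4, so t(1) = 2 − (−2)/4 = 5/2.
g(5/2) = 1/4, g'(5/2) = 5, so t(2) = (5/2) − (1/4)/5 = 49/20.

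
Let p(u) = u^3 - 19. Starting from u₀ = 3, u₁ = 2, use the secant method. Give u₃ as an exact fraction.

p(3) = 8, p(2) = -11. u₂ = 2 - (-11)·(2 - 3)/((-11) - 8) = 49/19.
p(2) = -11, p(49/19) = -12672/6859. u₃ = (49/19) - (-12672/6859)·((49/19) - 2)/((-12672/6859) - (-11)) = 15385/5707.

15385/5707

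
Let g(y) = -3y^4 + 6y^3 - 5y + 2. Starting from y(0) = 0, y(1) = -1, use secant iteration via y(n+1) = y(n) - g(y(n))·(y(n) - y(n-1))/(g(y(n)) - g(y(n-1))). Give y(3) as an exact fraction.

g(0) = 2, g(-1) = -2. y(2) = (-1) - (-2)·((-1) - 0)/((-2) - 2) = -1/2.
g(-1) = -2, g(-1/2) = 57/16. y(3) = (-1/2) - (57/16)·((-1/2) - (-1))/((57/16) - (-2)) = -73/89.

-73/89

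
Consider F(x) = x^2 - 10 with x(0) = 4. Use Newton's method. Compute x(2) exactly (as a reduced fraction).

F'(x) = 2x.
F(4) = 6, F'(4) = 8, so x(1) = 4 - 6/8 = 13/4.
F(13/4) = 9/16, F'(13/4) = 13/2, so x(2) = (13/4) - (9/16)/(13/2) = 329/104.

329/104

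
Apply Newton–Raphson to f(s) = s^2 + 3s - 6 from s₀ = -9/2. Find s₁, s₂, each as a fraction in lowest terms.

s₁ = -35/8, s₂ = -1609/368

f'(s) = 2s + 3.
f(-9/2) = 3/4, f'(-9/2) = -6, so s₁ = (-9/2) - (3/4)/(-6) = -35/8.
f(-35/8) = 1/64, f'(-35/8) = -23/4, so s₂ = (-35/8) - (1/64)/(-23/4) = -1609/368.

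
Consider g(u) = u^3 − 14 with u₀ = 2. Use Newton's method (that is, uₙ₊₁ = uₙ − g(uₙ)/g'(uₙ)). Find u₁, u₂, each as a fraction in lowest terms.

g'(u) = 3u^2.
g(2) = −6, g'(2) = 12, so u₁ = 2 − (−6)/12 = 5/2.
g(5/2) = 13/8, g'(5/2) = 75/4, so u₂ = (5/2) − (13/8)/(75/4) = 181/75.

u₁ = 5/2, u₂ = 181/75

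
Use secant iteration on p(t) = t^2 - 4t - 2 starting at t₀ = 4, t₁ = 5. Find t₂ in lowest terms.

22/5

p(4) = -2, p(5) = 3. t₂ = 5 - 3·(5 - 4)/(3 - (-2)) = 22/5.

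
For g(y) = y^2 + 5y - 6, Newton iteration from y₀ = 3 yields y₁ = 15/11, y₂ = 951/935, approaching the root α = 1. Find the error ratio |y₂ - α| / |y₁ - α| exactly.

4/85

y₁ - α = 15/11 - 1 = 4/11, so |y₁ - α| = 4/11.
y₂ - α = 951/935 - 1 = 16/935, so |y₂ - α| = 16/935.
Ratio = (16/935) / (4/11) = 4/85.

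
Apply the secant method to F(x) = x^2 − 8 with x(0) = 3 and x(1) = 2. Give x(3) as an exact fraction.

F(3) = 1, F(2) = −4. x(2) = 2 − (−4)·(2 − 3)/((−4) − 1) = 14/5.
F(2) = −4, F(14/5) = −4/25. x(3) = (14/5) − (−4/25)·((14/5) − 2)/((−4/25) − (−4)) = 17/6.

17/6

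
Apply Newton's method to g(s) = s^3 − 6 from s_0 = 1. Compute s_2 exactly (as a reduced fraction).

593/288

g'(s) = 3s^2.
g(1) = −5, g'(1) = 3, so s_1 = 1 − (−5)/3 = 8/3.
g(8/3) = 350/27, g'(8/3) = 64/3, so s_2 = (8/3) − (350/27)/(64/3) = 593/288.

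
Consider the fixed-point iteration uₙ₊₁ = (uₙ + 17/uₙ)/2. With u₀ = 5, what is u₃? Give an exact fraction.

u₁ = (5 + 17/5)/2 = 21/5.
u₂ = (21/5 + 17/(21/5))/2 = 433/105.
u₃ = (433/105 + 17/(433/105))/2 = 187457/45465.

187457/45465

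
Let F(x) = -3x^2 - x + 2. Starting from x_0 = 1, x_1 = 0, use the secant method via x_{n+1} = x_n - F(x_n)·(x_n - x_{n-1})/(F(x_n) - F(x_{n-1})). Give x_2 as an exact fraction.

1/2

F(1) = -2, F(0) = 2. x_2 = 0 - 2·(0 - 1)/(2 - (-2)) = 1/2.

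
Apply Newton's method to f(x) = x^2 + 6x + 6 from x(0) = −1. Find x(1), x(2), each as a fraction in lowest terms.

f'(x) = 2x + 6.
f(−1) = 1, f'(−1) = 4, so x(1) = (−1) − 1/4 = −5/4.
f(−5/4) = 1/16, f'(−5/4) = 7/2, so x(2) = (−5/4) − (1/16)/(7/2) = −71/56.

x(1) = −5/4, x(2) = −71/56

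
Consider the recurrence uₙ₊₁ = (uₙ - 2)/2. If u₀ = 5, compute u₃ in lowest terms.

-9/8

u₁ = (5 - 2)/2 = 3/2.
u₂ = ((3/2) - 2)/2 = -1/4.
u₃ = ((-1/4) - 2)/2 = -9/8.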